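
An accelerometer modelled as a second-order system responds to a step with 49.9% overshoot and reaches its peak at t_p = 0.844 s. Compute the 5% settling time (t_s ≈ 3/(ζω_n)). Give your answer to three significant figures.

t_s ≈ 3.64 s

ζ from %OS: ζ = |ln 0.499|/√(π²+ln²0.499) = 0.216.
t_p = π/ω_d ⇒ ω_d = 3.72 rad/s; then ω_n = ω_d/√(1−ζ²) = 3.81 rad/s.
t_s ≈ 3/(ζω_n) = 3/(0.216·3.81) = 3.64 s.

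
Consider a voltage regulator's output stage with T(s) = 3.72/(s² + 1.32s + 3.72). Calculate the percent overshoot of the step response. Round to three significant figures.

%OS ≈ 31.9%

ω_n = √3.72 = 1.93 rad/s; ζ = 1.32/(2·1.93) = 0.342.
%OS = 100·exp(−πζ/√(1−ζ²)) = 31.9%.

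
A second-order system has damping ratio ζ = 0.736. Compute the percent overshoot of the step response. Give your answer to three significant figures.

For an underdamped second-order system, %OS = 100·exp(−πζ/√(1−ζ²)).
πζ/√(1−ζ²) = π·0.736/√(1−0.542) = 3.415, so %OS = 100·e^(−3.415) = 3.29%.

%OS ≈ 3.29%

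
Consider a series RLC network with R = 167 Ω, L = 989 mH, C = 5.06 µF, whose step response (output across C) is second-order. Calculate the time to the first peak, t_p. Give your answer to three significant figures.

t_p ≈ 0.00716 s

For a series RLC circuit (capacitor voltage as output), ω_n = 1/√(LC) = 1/√(989 mH · 5.06 µF) = 447 rad/s.
ζ = (R/2)·√(C/L) = (167/2)·√(5.06 µF/989 mH) = 0.189.
ω_d = 447·√(1 − 0.189²) = 439 rad/s. t_p = π/ω_d = 0.00716 s.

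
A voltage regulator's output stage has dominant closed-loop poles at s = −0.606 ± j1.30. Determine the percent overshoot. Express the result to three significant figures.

%OS ≈ 23.1%

|pole| = ω_n = √(0.606² + 1.30²) = 1.43 rad/s; ζ = cos θ = σ/ω_n = 0.423.
%OS = 100·exp(−πζ/√(1−ζ²)) = 23.1%.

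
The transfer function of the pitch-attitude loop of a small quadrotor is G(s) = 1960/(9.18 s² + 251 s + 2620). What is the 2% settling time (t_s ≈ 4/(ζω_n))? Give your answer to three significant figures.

Dividing through by 9.18: denominator becomes s² + 27.34 s + 285.4.
So ω_n = √285.4 = 16.9 rad/s and ζ = 27.34/(2·16.9) = 0.809.
t_s ≈ 4/(ζω_n) = 0.293 s.

t_s ≈ 0.293 s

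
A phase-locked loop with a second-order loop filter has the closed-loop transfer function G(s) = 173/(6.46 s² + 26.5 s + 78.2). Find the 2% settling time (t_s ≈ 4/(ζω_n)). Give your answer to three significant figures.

Dividing through by 6.46: denominator becomes s² + 4.102 s + 12.11.
So ω_n = √12.11 = 3.48 rad/s and ζ = 4.102/(2·3.48) = 0.590.
t_s ≈ 4/(ζω_n) = 1.95 s.

t_s ≈ 1.95 s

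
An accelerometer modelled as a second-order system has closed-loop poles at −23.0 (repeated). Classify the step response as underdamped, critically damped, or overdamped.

Since there is a repeated negative-real pole, the response is critically damped.

critically damped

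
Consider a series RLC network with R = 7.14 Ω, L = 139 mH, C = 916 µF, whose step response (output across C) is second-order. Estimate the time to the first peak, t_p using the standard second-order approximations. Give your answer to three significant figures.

t_p ≈ 0.0370 s

For a series RLC circuit (capacitor voltage as output), ω_n = 1/√(LC) = 1/√(139 mH · 916 µF) = 88.6 rad/s.
ζ = (R/2)·√(C/L) = (7.14/2)·√(916 µF/139 mH) = 0.290.
ω_d = 88.6·√(1 − 0.290²) = 84.8 rad/s. t_p = π/ω_d = 0.0370 s.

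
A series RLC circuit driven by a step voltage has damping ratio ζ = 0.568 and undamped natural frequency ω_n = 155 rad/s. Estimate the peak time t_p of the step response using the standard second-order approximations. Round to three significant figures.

t_p ≈ 0.0246 s

The damped frequency is ω_d = ω_n√(1−ζ²) = 155·√(1−0.323) = 128 rad/s.
Peak time t_p = π/ω_d = π/128 = 0.0246 s.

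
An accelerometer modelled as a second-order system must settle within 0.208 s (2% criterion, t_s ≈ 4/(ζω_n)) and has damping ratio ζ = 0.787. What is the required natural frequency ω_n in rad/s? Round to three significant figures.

Rearranging t_s ≈ 4/(ζω_n) gives ω_n = 4/(ζ·t_s) = 4/(0.787 × 0.208) = 24.4 rad/s.

ω_n ≈ 24.4 rad/s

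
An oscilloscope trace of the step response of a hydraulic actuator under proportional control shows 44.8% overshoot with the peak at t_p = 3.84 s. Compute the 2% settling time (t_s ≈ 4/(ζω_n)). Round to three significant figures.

t_s ≈ 19.1 s

The overshoot fixes ζ = −ln(OS)/√(π²+ln²(OS)) = 0.248.
From t_p = π/ω_d, ω_d = π/3.84 = 0.818 rad/s, so ω_n = ω_d/√(1−ζ²) = 0.844 rad/s.
t_s ≈ 4/(ζω_n) = 4/(0.248·0.844) = 19.1 s.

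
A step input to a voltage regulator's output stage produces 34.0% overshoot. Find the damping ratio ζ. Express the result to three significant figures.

From %OS = 100·exp(−πζ/√(1−ζ²)), invert to get ζ = −ln(OS)/√(π² + ln²(OS)) with OS = 0.340.
−ln 0.340 = 1.079, so ζ = 1.079/√(π² + 1.164) = 0.325.

ζ ≈ 0.325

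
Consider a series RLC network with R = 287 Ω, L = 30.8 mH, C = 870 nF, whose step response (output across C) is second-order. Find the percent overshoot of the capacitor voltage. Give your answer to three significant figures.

For a series RLC circuit (capacitor voltage as output), ω_n = 1/√(LC) = 1/√(30.8 mH · 870 nF) = 6110 rad/s.
ζ = (R/2)·√(C/L) = (287/2)·√(870 nF/30.8 mH) = 0.763.
%OS = 100 e^{−πζ/√(1−ζ²)} with ζ = 0.763 gives 2.46%.

%OS ≈ 2.46%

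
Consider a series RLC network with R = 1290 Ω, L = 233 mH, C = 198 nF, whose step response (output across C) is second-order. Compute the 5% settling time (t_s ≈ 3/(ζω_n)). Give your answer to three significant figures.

For a series RLC circuit (capacitor voltage as output), ω_n = 1/√(LC) = 1/√(233 mH · 198 nF) = 4660 rad/s.
ζ = (R/2)·√(C/L) = (1290/2)·√(198 nF/233 mH) = 0.595.
t_s ≈ 3/(ζω_n) = 0.00108 s.

t_s ≈ 0.00108 s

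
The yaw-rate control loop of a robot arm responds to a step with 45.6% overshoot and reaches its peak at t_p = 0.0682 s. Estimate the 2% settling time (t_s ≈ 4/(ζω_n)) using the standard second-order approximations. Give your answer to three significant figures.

t_s ≈ 0.347 s

From the overshoot, ζ = −ln(OS)/√(π²+ln²(OS)) = 0.242.
t_p = π/ω_d ⇒ ω_d = 46.1 rad/s; then ω_n = ω_d/√(1−ζ²) = 47.5 rad/s.
t_s ≈ 4/(ζω_n) = 4/(0.242·47.5) = 0.347 s.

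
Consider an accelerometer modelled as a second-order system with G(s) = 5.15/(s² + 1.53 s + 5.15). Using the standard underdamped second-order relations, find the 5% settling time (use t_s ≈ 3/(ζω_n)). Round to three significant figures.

Matching coefficients with s² + 2ζω_n s + ω_n² gives ω_n² = 5.15 ⇒ ω_n = 2.27 rad/s, and ζ = 1.53/(2ω_n) = 0.337.
t_s ≈ 3/(ζω_n) = 3/(0.337·2.27) = 3.92 s.

t_s ≈ 3.92 s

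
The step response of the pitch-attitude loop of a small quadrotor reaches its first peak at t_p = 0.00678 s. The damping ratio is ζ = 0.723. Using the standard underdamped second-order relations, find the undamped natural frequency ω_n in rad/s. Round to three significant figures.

ω_n ≈ 671 rad/s

Peak time t_p = π/ω_d, so ω_d = π/t_p = π/0.00678 = 463 rad/s.
ω_n = ω_d/√(1−ζ²) = 463/√0.477 = 671 rad/s.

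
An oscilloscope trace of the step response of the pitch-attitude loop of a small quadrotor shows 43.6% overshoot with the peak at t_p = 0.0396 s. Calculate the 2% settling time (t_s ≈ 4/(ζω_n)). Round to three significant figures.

From the overshoot, ζ = −ln(OS)/√(π²+ln²(OS)) = 0.255.
From t_p = π/ω_d, ω_d = π/0.0396 = 79.3 rad/s, so ω_n = ω_d/√(1−ζ²) = 82.1 rad/s.
t_s ≈ 4/(ζω_n) = 4/(0.255·82.1) = 0.191 s.

t_s ≈ 0.191 s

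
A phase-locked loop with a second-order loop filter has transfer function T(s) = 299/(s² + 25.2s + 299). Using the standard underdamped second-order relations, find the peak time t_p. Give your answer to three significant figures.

t_p ≈ 0.265 s

Matching coefficients with s² + 2ζω_n s + ω_n² gives ω_n² = 299 ⇒ ω_n = 17.3 rad/s, and ζ = 25.2/(2ω_n) = 0.729.
The damped frequency ω_d = ω_n√(1−ζ²) = 11.8 rad/s. Then t_p = π/ω_d = 0.265 s.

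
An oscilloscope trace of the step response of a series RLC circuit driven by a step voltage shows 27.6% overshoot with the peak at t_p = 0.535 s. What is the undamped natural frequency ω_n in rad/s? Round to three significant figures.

ζ from %OS: ζ = |ln 0.276|/√(π²+ln²0.276) = 0.379.
t_p = π/ω_d ⇒ ω_d = 5.87 rad/s; then ω_n = ω_d/√(1−ζ²) = 6.35 rad/s.

ω_n ≈ 6.35 rad/s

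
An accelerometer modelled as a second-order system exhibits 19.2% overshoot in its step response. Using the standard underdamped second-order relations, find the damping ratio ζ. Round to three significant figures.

ζ = −ln(OS)/√(π² + (ln OS)²). With OS = 0.192, ln OS = −1.650 and ζ = 1.650/3.549 = 0.465.

ζ ≈ 0.465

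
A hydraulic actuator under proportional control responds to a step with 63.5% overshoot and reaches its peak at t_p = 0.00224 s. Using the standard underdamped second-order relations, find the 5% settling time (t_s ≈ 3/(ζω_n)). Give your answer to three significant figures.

ζ from %OS: ζ = |ln 0.635|/√(π²+ln²0.635) = 0.143.
From t_p = π/ω_d, ω_d = π/0.00224 = 1400 rad/s, so ω_n = ω_d/√(1−ζ²) = 1420 rad/s.
t_s ≈ 3/(ζω_n) = 3/(0.143·1420) = 0.0148 s.

t_s ≈ 0.0148 s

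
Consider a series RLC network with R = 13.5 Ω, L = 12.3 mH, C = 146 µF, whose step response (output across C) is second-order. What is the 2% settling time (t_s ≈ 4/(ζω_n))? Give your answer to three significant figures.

For a series RLC circuit (capacitor voltage as output), ω_n = 1/√(LC) = 1/√(12.3 mH · 146 µF) = 746 rad/s.
ζ = (R/2)·√(C/L) = (13.5/2)·√(146 µF/12.3 mH) = 0.735.
t_s ≈ 4/(ζω_n) = 0.00729 s.

t_s ≈ 0.00729 s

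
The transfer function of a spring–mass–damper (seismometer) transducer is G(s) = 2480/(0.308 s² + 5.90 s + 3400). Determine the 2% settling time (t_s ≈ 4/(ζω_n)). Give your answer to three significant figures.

Dividing through by 0.308: denominator becomes s² + 19.16 s + 11040.
So ω_n = √11040 = 105 rad/s and ζ = 19.16/(2·105) = 0.0912.
t_s ≈ 4/(ζω_n) = 0.418 s.

t_s ≈ 0.418 s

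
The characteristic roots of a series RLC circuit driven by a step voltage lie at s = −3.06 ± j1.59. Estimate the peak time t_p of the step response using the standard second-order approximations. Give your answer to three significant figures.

t_p = π/ω_d with ω_d = 1.59 (the imaginary part), so t_p = 1.98 s.

t_p ≈ 1.98 s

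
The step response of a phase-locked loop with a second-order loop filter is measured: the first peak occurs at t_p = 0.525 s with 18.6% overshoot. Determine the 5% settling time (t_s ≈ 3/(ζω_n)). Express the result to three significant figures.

The overshoot fixes ζ = −ln(OS)/√(π²+ln²(OS)) = 0.472.
From t_p = π/ω_d, ω_d = π/0.525 = 5.98 rad/s, so ω_n = ω_d/√(1−ζ²) = 6.79 rad/s.
t_s ≈ 3/(ζω_n) = 3/(0.472·6.79) = 0.936 s.

t_s ≈ 0.936 s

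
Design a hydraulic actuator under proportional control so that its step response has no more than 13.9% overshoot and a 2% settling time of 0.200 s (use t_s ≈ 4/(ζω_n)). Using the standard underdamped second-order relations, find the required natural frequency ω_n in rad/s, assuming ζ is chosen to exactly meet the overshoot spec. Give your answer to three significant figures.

ω_n ≈ 37.6 rad/s

From %OS = 100·exp(−πζ/√(1−ζ²)), invert to get ζ = −ln(OS)/√(π² + ln²(OS)) with OS = 0.139.
−ln 0.139 = 1.973, so ζ = 1.973/√(π² + 3.894) = 0.532.
Then ω_n = 4/(ζ t_s) = 4/(0.532 × 0.200) = 37.6 rad/s.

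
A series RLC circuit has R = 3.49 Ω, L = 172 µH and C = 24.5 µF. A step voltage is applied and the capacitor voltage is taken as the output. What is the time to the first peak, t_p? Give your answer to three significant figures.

For a series RLC circuit (capacitor voltage as output), ω_n = 1/√(LC) = 1/√(172 µH · 24.5 µF) = 15400 rad/s.
ζ = (R/2)·√(C/L) = (3.49/2)·√(24.5 µF/172 µH) = 0.659.
ω_d = ω_n√(1−ζ²) = 11600 rad/s. t_p = π/ω_d = 0.000271 s.

t_p ≈ 0.000271 s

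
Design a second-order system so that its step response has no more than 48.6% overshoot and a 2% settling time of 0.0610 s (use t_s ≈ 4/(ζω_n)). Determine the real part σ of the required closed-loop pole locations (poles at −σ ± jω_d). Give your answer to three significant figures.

The settling-time spec alone fixes σ = ζω_n = 4/t_s = 4/0.0610 = 65.6.
(Overshoot then fixes ζ = 0.224 and hence ω_d = σ·√(1−ζ²)/ζ = 286 rad/s.)

σ ≈ 65.6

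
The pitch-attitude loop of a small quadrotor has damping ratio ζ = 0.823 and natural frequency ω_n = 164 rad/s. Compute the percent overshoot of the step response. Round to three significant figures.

%OS ≈ 1.05%

For an underdamped second-order system, %OS = 100·exp(−πζ/√(1−ζ²)).
πζ/√(1−ζ²) = π·0.823/√(1−0.677) = 4.552, so %OS = 100·e^(−4.552) = 1.05%.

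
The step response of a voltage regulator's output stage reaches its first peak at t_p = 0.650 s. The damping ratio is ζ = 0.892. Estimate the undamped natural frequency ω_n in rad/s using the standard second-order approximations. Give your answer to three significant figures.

Peak time t_p = π/ω_d, so ω_d = π/t_p = π/0.650 = 4.83 rad/s.
ω_n = ω_d/√(1−ζ²) = 4.83/√0.204 = 10.7 rad/s.

ω_n ≈ 10.7 rad/s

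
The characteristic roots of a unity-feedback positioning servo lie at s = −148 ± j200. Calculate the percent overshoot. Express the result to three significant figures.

|pole| = ω_n = √(148² + 200²) = 249 rad/s; ζ = cos θ = σ/ω_n = 0.595.
%OS = 100 e^{−πζ/√(1−ζ²)} with ζ = 0.595 gives 9.78%.

%OS ≈ 9.78%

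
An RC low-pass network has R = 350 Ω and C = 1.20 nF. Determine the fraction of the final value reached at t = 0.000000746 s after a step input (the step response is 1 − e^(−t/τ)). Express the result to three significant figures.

τ = RC = 350 × 1.20 nF = 0.000000420 s.
y(t)/y_∞ = 1 − e^(−t/τ) = 1 − e^(−0.000000746/0.000000420) = 1 − e^(−1.78) = 0.831.

y/y_∞ ≈ 0.831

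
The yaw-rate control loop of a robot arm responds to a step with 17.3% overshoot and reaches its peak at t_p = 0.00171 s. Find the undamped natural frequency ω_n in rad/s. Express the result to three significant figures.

ζ from %OS: ζ = |ln 0.173|/√(π²+ln²0.173) = 0.488.
From t_p = π/ω_d, ω_d = π/0.00171 = 1840 rad/s, so ω_n = ω_d/√(1−ζ²) = 2100 rad/s.

ω_n ≈ 2100 rad/s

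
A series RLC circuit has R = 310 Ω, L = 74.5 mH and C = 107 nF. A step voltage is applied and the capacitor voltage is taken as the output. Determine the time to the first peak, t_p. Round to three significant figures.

t_p ≈ 0.000285 s

For a series RLC circuit (capacitor voltage as output), ω_n = 1/√(LC) = 1/√(74.5 mH · 107 nF) = 11200 rad/s.
ζ = (R/2)·√(C/L) = (310/2)·√(107 nF/74.5 mH) = 0.186.
ω_d = 11200·√(1 − 0.186²) = 11000 rad/s. t_p = π/ω_d = 0.000285 s.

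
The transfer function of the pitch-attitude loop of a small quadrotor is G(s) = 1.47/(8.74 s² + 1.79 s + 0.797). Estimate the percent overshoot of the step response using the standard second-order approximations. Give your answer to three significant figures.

Dividing through by 8.74: denominator becomes s² + 0.2048 s + 0.09119.
So ω_n = √0.09119 = 0.302 rad/s and ζ = 0.2048/(2·0.302) = 0.339.
%OS = 100·exp(−πζ/√(1−ζ²)) = 32.2%.

%OS ≈ 32.2%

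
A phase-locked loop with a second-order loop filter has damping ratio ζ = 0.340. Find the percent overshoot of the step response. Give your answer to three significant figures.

For an underdamped second-order system, %OS = 100·exp(−πζ/√(1−ζ²)).
πζ/√(1−ζ²) = π·0.340/√(1−0.116) = 1.136, so %OS = 100·e^(−1.136) = 32.1%.

%OS ≈ 32.1%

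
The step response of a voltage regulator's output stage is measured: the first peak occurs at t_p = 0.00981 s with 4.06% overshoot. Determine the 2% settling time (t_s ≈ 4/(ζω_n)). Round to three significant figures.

From the overshoot, ζ = −ln(OS)/√(π²+ln²(OS)) = 0.714.
From t_p = π/ω_d, ω_d = π/0.00981 = 320 rad/s, so ω_n = ω_d/√(1−ζ²) = 457 rad/s.
t_s ≈ 4/(ζω_n) = 4/(0.714·457) = 0.0122 s.

t_s ≈ 0.0122 s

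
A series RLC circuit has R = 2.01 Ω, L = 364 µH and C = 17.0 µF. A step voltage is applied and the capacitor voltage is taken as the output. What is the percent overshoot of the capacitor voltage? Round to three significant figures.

%OS ≈ 49.7%

For a series RLC circuit (capacitor voltage as output), ω_n = 1/√(LC) = 1/√(364 µH · 17.0 µF) = 12700 rad/s.
ζ = (R/2)·√(C/L) = (2.01/2)·√(17.0 µF/364 µH) = 0.217.
%OS = 100·exp(−πζ/√(1−ζ²)) = 49.7%.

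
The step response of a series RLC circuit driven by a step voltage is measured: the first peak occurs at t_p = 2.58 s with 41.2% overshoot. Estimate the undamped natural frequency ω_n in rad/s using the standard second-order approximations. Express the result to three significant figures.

The overshoot fixes ζ = −ln(OS)/√(π²+ln²(OS)) = 0.272.
t_p = π/ω_d ⇒ ω_d = 1.22 rad/s; then ω_n = ω_d/√(1−ζ²) = 1.27 rad/s.

ω_n ≈ 1.27 rad/s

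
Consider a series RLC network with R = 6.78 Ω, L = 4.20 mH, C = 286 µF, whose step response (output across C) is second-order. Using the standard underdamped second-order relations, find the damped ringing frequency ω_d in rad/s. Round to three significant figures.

ω_d ≈ 425 rad/s

For a series RLC circuit (capacitor voltage as output), ω_n = 1/√(LC) = 1/√(4.20 mH · 286 µF) = 912 rad/s.
ζ = (R/2)·√(C/L) = (6.78/2)·√(286 µF/4.20 mH) = 0.885.
The damped frequency ω_d = ω_n√(1−ζ²) = 425 rad/s.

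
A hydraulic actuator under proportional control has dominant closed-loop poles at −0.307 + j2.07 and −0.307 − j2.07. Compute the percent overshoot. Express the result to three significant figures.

%OS ≈ 62.8%

With σ = 0.307, ω_d = 2.07: ω_n = √(σ²+ω_d²) = 2.09 rad/s, ζ = σ/ω_n = 0.147.
Overshoot: exp(−π·0.147/√(1−0.147²)) = 0.628, i.e. 62.8%.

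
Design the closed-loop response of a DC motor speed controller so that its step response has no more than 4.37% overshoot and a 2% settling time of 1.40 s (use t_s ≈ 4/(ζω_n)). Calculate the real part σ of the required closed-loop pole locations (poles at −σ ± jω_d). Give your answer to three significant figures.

The settling-time spec alone fixes σ = ζω_n = 4/t_s = 4/1.40 = 2.86.
(Overshoot then fixes ζ = 0.706 and hence ω_d = σ·√(1−ζ²)/ζ = 2.87 rad/s.)

σ ≈ 2.86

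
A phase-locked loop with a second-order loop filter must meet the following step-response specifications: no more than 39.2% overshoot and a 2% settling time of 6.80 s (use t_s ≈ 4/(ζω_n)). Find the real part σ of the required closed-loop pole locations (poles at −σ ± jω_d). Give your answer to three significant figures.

The settling-time spec alone fixes σ = ζω_n = 4/t_s = 4/6.80 = 0.588.
(Overshoot then fixes ζ = 0.286 and hence ω_d = σ·√(1−ζ²)/ζ = 1.97 rad/s.)

σ ≈ 0.588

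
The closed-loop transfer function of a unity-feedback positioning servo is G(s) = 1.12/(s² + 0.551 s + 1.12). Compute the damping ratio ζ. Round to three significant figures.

ζ ≈ 0.260

ω_n = √1.12 = 1.06 rad/s; ζ = 0.551/(2·1.06) = 0.260.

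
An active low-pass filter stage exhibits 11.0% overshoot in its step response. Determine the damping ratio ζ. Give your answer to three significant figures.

From %OS = 100·exp(−πζ/√(1−ζ²)), invert to get ζ = −ln(OS)/√(π² + ln²(OS)) with OS = 0.110.
−ln 0.110 = 2.207, so ζ = 2.207/√(π² + 4.872) = 0.575.

ζ ≈ 0.575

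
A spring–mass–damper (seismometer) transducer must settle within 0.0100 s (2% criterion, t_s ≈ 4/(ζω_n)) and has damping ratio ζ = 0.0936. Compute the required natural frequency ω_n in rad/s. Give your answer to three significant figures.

Rearranging t_s ≈ 4/(ζω_n) gives ω_n = 4/(ζ·t_s) = 4/(0.0936 × 0.0100) = 4270 rad/s.

ω_n ≈ 4270 rad/s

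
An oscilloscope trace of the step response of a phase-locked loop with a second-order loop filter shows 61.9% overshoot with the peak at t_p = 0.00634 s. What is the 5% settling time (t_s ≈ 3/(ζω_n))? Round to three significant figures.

t_s ≈ 0.0397 s

ζ from %OS: ζ = |ln 0.619|/√(π²+ln²0.619) = 0.151.
From t_p = π/ω_d, ω_d = π/0.00634 = 496 rad/s, so ω_n = ω_d/√(1−ζ²) = 501 rad/s.
t_s ≈ 3/(ζω_n) = 3/(0.151·501) = 0.0397 s.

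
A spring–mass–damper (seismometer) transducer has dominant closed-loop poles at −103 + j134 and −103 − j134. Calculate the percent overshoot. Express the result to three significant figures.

The poles are at −σ ± jω_d with σ = 103 and ω_d = 134, so ω_n = √(σ²+ω_d²) = 169 rad/s and ζ = σ/ω_n = 0.609.
%OS = 100 e^{−πζ/√(1−ζ²)} with ζ = 0.609 gives 8.94%.

%OS ≈ 8.94%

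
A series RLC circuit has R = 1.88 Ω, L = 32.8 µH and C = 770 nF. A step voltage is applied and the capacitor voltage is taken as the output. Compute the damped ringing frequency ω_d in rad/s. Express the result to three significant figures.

ω_d ≈ 197000 rad/s

For a series RLC circuit (capacitor voltage as output), ω_n = 1/√(LC) = 1/√(32.8 µH · 770 nF) = 199000 rad/s.
ζ = (R/2)·√(C/L) = (1.88/2)·√(770 nF/32.8 µH) = 0.144.
The damped frequency ω_d = ω_n√(1−ζ²) = 197000 rad/s.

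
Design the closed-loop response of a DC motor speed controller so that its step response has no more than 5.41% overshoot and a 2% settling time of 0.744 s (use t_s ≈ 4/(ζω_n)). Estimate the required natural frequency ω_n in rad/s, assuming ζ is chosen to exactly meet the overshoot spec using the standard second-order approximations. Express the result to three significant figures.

ζ = −ln(OS)/√(π² + (ln OS)²). With OS = 0.0541, ln OS = −2.917 and ζ = 2.917/4.287 = 0.680.
Then ω_n = 4/(ζ t_s) = 4/(0.680 × 0.744) = 7.90 rad/s.

ω_n ≈ 7.90 rad/s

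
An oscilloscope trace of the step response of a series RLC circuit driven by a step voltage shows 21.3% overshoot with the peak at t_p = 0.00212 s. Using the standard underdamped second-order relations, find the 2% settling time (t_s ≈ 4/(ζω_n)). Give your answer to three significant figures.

t_s ≈ 0.00548 s

ζ from %OS: ζ = |ln 0.213|/√(π²+ln²0.213) = 0.442.
t_p = π/ω_d ⇒ ω_d = 1480 rad/s; then ω_n = ω_d/√(1−ζ²) = 1650 rad/s.
t_s ≈ 4/(ζω_n) = 4/(0.442·1650) = 0.00548 s.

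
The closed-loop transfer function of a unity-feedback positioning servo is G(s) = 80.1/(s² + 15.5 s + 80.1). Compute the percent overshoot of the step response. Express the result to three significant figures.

Comparing the denominator to s² + 2ζω_n s + ω_n²: ω_n = √80.1 = 8.95 rad/s, and 2ζω_n = 15.5 so ζ = 15.5/(2·8.95) = 0.866.
%OS = 100·exp(−πζ/√(1−ζ²)) = 0.434%.

%OS ≈ 0.434%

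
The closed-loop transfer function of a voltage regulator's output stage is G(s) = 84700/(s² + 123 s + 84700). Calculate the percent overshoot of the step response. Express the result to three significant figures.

%OS ≈ 50.7%

Matching coefficients with s² + 2ζω_n s + ω_n² gives ω_n² = 84700 ⇒ ω_n = 291 rad/s, and ζ = 123/(2ω_n) = 0.211.
%OS = 100 e^{−πζ/√(1−ζ²)} with ζ = 0.211 gives 50.7%.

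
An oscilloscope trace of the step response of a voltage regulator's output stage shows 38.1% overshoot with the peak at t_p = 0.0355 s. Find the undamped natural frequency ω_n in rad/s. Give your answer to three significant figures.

ω_n ≈ 92.6 rad/s

The overshoot fixes ζ = −ln(OS)/√(π²+ln²(OS)) = 0.294.
From t_p = π/ω_d, ω_d = π/0.0355 = 88.5 rad/s, so ω_n = ω_d/√(1−ζ²) = 92.6 rad/s.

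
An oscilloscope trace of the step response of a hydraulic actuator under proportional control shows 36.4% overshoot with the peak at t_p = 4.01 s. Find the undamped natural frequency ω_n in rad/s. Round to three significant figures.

From the overshoot, ζ = −ln(OS)/√(π²+ln²(OS)) = 0.306.
t_p = π/ω_d ⇒ ω_d = 0.783 rad/s; then ω_n = ω_d/√(1−ζ²) = 0.823 rad/s.

ω_n ≈ 0.823 rad/s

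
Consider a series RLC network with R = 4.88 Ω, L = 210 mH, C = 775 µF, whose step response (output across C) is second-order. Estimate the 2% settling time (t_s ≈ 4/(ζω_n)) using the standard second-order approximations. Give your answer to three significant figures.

t_s ≈ 0.344 s

For a series RLC circuit (capacitor voltage as output), ω_n = 1/√(LC) = 1/√(210 mH · 775 µF) = 78.4 rad/s.
ζ = (R/2)·√(C/L) = (4.88/2)·√(775 µF/210 mH) = 0.148.
t_s ≈ 4/(ζω_n) = 0.344 s.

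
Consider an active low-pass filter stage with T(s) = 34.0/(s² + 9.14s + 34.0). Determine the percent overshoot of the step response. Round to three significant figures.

Matching coefficients with s² + 2ζω_n s + ω_n² gives ω_n² = 34.0 ⇒ ω_n = 5.83 rad/s, and ζ = 9.14/(2ω_n) = 0.784.
%OS = 100·exp(−πζ/√(1−ζ²)) = 1.90%.

%OS ≈ 1.90%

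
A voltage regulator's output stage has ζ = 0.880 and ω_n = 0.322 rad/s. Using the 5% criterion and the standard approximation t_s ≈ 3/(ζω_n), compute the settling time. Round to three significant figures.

t_s ≈ 3/(ζω_n) = 3/(0.880 × 0.322) = 10.6 s.

t_s ≈ 10.6 s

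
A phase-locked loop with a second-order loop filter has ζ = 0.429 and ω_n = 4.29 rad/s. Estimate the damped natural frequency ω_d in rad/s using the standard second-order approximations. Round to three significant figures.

ω_d ≈ 3.88 rad/s

ω_d = ω_n√(1−ζ²) = 4.29·√0.816 = 3.88 rad/s.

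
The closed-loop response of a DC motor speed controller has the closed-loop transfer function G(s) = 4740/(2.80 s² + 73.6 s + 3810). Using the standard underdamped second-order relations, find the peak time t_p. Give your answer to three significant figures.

Dividing through by 2.80: denominator becomes s² + 26.29 s + 1361.
So ω_n = √1361 = 36.9 rad/s and ζ = 26.29/(2·36.9) = 0.356.
ω_d = 36.9·√(1 − 0.356²) = 34.5 rad/s. t_p = π/ω_d = 0.0911 s.

t_p ≈ 0.0911 s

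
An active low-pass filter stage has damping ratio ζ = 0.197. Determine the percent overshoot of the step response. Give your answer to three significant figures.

%OS ≈ 53.2%

For an underdamped second-order system, %OS = 100·exp(−πζ/√(1−ζ²)).
πζ/√(1−ζ²) = π·0.197/√(1−0.0388) = 0.6313, so %OS = 100·e^(−0.6313) = 53.2%.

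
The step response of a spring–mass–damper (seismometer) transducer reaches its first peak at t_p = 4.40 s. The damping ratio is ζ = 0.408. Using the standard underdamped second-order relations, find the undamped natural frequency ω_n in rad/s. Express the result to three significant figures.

ω_n ≈ 0.782 rad/s

Peak time t_p = π/ω_d, so ω_d = π/t_p = π/4.40 = 0.714 rad/s.
ω_n = ω_d/√(1−ζ²) = 0.714/√0.834 = 0.782 rad/s.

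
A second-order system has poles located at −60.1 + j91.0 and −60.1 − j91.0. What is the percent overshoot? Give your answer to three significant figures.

%OS ≈ 12.6%

With σ = 60.1, ω_d = 91.0: ω_n = √(σ²+ω_d²) = 109 rad/s, ζ = σ/ω_n = 0.551.
%OS = 100 e^{−πζ/√(1−ζ²)} with ζ = 0.551 gives 12.6%.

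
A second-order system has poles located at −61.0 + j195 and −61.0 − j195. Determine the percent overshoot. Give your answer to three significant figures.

The poles are at −σ ± jω_d with σ = 61.0 and ω_d = 195, so ω_n = √(σ²+ω_d²) = 204 rad/s and ζ = σ/ω_n = 0.299.
%OS = 100 e^{−πζ/√(1−ζ²)} with ζ = 0.299 gives 37.4%.

%OS ≈ 37.4%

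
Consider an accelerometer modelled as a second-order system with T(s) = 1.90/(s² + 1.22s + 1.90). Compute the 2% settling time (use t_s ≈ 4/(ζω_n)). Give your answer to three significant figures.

Matching coefficients with s² + 2ζω_n s + ω_n² gives ω_n² = 1.90 ⇒ ω_n = 1.38 rad/s, and ζ = 1.22/(2ω_n) = 0.443.
t_s ≈ 4/(ζω_n) = 4/(0.443·1.38) = 6.56 s.

t_s ≈ 6.56 s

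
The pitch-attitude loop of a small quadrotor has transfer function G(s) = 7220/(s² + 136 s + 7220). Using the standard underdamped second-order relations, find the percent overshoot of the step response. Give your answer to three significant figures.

%OS ≈ 1.51%

ω_n = √7220 = 85.0 rad/s; ζ = 136/(2·85.0) = 0.800.
%OS = 100 e^{−πζ/√(1−ζ²)} with ζ = 0.800 gives 1.51%.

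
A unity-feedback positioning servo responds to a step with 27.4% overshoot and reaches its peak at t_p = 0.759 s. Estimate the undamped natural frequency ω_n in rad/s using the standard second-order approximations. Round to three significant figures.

From the overshoot, ζ = −ln(OS)/√(π²+ln²(OS)) = 0.381.
t_p = π/ω_d ⇒ ω_d = 4.14 rad/s; then ω_n = ω_d/√(1−ζ²) = 4.48 rad/s.

ω_n ≈ 4.48 rad/s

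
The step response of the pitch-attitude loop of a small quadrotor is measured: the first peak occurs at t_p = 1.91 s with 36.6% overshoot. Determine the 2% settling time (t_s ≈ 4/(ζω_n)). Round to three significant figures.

t_s ≈ 7.60 s

ζ from %OS: ζ = |ln 0.366|/√(π²+ln²0.366) = 0.305.
From t_p = π/ω_d, ω_d = π/1.91 = 1.64 rad/s, so ω_n = ω_d/√(1−ζ²) = 1.73 rad/s.
t_s ≈ 4/(ζω_n) = 4/(0.305·1.73) = 7.60 s.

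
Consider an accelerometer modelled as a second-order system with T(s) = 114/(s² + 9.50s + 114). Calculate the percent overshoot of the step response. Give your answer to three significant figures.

%OS ≈ 21.0%

Matching coefficients with s² + 2ζω_n s + ω_n² gives ω_n² = 114 ⇒ ω_n = 10.7 rad/s, and ζ = 9.50/(2ω_n) = 0.445.
%OS = 100·exp(−πζ/√(1−ζ²)) = 21.0%.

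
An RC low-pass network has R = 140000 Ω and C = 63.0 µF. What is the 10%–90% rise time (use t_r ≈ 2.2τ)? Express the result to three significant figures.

t_r ≈ 19.4 s

τ = RC = 140000 × 63.0 µF = 8.82 s.
t_r ≈ 2.2τ = 19.4 s.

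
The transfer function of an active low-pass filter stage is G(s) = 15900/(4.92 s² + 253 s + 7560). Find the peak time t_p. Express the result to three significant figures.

Dividing through by 4.92: denominator becomes s² + 51.42 s + 1537.
So ω_n = √1537 = 39.2 rad/s and ζ = 51.42/(2·39.2) = 0.656.
The damped frequency ω_d = ω_n√(1−ζ²) = 29.6 rad/s. t_p = π/ω_d = 0.106 s.

t_p ≈ 0.106 s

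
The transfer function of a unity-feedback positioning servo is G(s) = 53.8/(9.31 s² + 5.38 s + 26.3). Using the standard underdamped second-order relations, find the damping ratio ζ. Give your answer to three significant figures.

Dividing through by 9.31: denominator becomes s² + 0.5779 s + 2.825.
So ω_n = √2.825 = 1.68 rad/s and ζ = 0.5779/(2·1.68) = 0.172.

ζ ≈ 0.172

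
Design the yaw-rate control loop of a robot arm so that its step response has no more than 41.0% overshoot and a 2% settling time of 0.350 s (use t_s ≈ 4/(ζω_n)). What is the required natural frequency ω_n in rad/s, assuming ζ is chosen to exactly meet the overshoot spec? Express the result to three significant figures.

ω_n ≈ 41.9 rad/s

Inverting the overshoot relation: ζ = |ln 0.410|/√(π² + ln²0.410) = 0.273.
From t_s ≈ 4/(ζω_n): ω_n = 4/(ζ·t_s) = 4/(0.273·0.350) = 41.9 rad/s.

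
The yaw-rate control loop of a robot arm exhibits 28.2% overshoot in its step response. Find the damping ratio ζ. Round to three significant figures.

Inverting the overshoot relation: ζ = |ln 0.282|/√(π² + ln²0.282) = 0.374.

ζ ≈ 0.374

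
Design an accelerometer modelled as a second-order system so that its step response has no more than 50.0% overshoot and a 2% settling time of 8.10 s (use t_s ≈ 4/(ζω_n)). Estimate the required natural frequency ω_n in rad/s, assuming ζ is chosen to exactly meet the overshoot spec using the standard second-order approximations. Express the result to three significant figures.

From %OS = 100·exp(−πζ/√(1−ζ²)), invert to get ζ = −ln(OS)/√(π² + ln²(OS)) with OS = 0.500.
−ln 0.500 = 0.6931, so ζ = 0.6931/√(π² + 0.4805) = 0.215.
Then ω_n = 4/(ζ t_s) = 4/(0.215 × 8.10) = 2.29 rad/s.

ω_n ≈ 2.29 rad/s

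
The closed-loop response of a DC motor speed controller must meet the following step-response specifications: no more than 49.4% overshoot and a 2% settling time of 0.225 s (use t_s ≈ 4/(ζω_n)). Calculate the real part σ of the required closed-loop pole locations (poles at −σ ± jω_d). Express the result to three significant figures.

The settling-time spec alone fixes σ = ζω_n = 4/t_s = 4/0.225 = 17.8.
(Overshoot then fixes ζ = 0.219 and hence ω_d = σ·√(1−ζ²)/ζ = 79.2 rad/s.)

σ ≈ 17.8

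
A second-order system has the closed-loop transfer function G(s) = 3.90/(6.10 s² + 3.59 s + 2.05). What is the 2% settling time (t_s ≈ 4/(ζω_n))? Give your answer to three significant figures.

Dividing through by 6.10: denominator becomes s² + 0.5885 s + 0.3361.
So ω_n = √0.3361 = 0.580 rad/s and ζ = 0.5885/(2·0.580) = 0.508.
t_s ≈ 4/(ζω_n) = 13.6 s.

t_s ≈ 13.6 s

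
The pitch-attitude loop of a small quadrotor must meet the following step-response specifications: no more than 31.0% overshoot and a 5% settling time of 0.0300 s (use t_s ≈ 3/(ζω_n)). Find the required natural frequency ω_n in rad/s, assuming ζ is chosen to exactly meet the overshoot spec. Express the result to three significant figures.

ω_n ≈ 286 rad/s

ζ = −ln(OS)/√(π² + (ln OS)²). With OS = 0.310, ln OS = −1.171 and ζ = 1.171/3.353 = 0.349.
From t_s ≈ 3/(ζω_n): ω_n = 3/(ζ·t_s) = 3/(0.349·0.0300) = 286 rad/s.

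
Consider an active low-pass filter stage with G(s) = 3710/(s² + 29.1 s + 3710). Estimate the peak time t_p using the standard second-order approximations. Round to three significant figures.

Matching coefficients with s² + 2ζω_n s + ω_n² gives ω_n² = 3710 ⇒ ω_n = 60.9 rad/s, and ζ = 29.1/(2ω_n) = 0.239.
The damped frequency ω_d = ω_n√(1−ζ²) = 59.1 rad/s. Then t_p = π/ω_d = 0.0531 s.

t_p ≈ 0.0531 s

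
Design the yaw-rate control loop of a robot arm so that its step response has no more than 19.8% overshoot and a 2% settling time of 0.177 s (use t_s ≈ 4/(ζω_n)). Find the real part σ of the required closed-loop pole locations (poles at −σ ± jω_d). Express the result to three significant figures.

The settling-time spec alone fixes σ = ζω_n = 4/t_s = 4/0.177 = 22.6.
(Overshoot then fixes ζ = 0.458 and hence ω_d = σ·√(1−ζ²)/ζ = 43.8 rad/s.)

σ ≈ 22.6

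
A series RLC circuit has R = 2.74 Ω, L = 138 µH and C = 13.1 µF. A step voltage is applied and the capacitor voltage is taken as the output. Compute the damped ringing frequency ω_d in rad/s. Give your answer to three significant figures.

ω_d ≈ 21300 rad/s

For a series RLC circuit (capacitor voltage as output), ω_n = 1/√(LC) = 1/√(138 µH · 13.1 µF) = 23500 rad/s.
ζ = (R/2)·√(C/L) = (2.74/2)·√(13.1 µF/138 µH) = 0.422.
The damped frequency ω_d = ω_n√(1−ζ²) = 21300 rad/s.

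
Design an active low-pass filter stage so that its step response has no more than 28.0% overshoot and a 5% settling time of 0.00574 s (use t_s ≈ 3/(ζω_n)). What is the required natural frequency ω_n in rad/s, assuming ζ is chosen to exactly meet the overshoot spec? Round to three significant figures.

ζ = −ln(OS)/√(π² + (ln OS)²). With OS = 0.280, ln OS = −1.273 and ζ = 1.273/3.390 = 0.376.
Then ω_n = 3/(ζ t_s) = 3/(0.376 × 0.00574) = 1390 rad/s.

ω_n ≈ 1390 rad/s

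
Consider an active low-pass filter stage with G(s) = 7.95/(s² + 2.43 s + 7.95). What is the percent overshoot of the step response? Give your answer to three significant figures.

%OS ≈ 22.3%

Comparing the denominator to s² + 2ζω_n s + ω_n²: ω_n = √7.95 = 2.82 rad/s, and 2ζω_n = 2.43 so ζ = 2.43/(2·2.82) = 0.431.
%OS = 100·exp(−πζ/√(1−ζ²)) = 22.3%.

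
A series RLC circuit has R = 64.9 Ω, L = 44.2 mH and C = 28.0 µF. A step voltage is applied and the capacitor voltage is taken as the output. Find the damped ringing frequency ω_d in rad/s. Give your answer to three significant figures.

ω_d ≈ 519 rad/s

For a series RLC circuit (capacitor voltage as output), ω_n = 1/√(LC) = 1/√(44.2 mH · 28.0 µF) = 899 rad/s.
ζ = (R/2)·√(C/L) = (64.9/2)·√(28.0 µF/44.2 mH) = 0.817.
ω_d = 899·√(1 − 0.817²) = 519 rad/s.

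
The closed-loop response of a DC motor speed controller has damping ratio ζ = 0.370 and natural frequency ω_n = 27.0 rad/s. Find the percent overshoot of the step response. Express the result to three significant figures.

For an underdamped second-order system, %OS = 100·exp(−πζ/√(1−ζ²)).
πζ/√(1−ζ²) = π·0.370/√(1−0.137) = 1.251, so %OS = 100·e^(−1.251) = 28.6%.

%OS ≈ 28.6%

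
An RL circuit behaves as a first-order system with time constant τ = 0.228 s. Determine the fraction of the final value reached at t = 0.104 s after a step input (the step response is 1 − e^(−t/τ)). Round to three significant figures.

y(t)/y_∞ = 1 − e^(−t/τ) = 1 − e^(−0.104/0.228) = 1 − e^(−0.456) = 0.366.

y/y_∞ ≈ 0.366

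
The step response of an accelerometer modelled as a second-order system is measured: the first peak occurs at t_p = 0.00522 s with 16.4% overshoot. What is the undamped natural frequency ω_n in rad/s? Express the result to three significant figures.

From the overshoot, ζ = −ln(OS)/√(π²+ln²(OS)) = 0.499.
t_p = π/ω_d ⇒ ω_d = 602 rad/s; then ω_n = ω_d/√(1−ζ²) = 694 rad/s.

ω_n ≈ 694 rad/s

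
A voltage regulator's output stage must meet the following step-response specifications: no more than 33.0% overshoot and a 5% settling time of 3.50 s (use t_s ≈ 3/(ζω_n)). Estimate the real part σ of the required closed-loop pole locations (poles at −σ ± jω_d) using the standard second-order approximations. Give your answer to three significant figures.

σ ≈ 0.857

The settling-time spec alone fixes σ = ζω_n = 3/t_s = 3/3.50 = 0.857.
(Overshoot then fixes ζ = 0.333 and hence ω_d = σ·√(1−ζ²)/ζ = 2.43 rad/s.)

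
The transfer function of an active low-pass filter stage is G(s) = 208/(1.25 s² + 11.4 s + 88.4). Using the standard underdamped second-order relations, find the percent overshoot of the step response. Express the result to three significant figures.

%OS ≈ 13.2%

Dividing through by 1.25: denominator becomes s² + 9.120 s + 70.72.
So ω_n = √70.72 = 8.41 rad/s and ζ = 9.120/(2·8.41) = 0.542.
%OS = 100 e^{−πζ/√(1−ζ²)} with ζ = 0.542 gives 13.2%.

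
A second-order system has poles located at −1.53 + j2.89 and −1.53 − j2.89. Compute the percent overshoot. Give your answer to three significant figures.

|pole| = ω_n = √(1.53² + 2.89²) = 3.27 rad/s; ζ = cos θ = σ/ω_n = 0.468.
Overshoot: exp(−π·0.468/√(1−0.468²)) = 0.190, i.e. 19.0%.

%OS ≈ 19.0%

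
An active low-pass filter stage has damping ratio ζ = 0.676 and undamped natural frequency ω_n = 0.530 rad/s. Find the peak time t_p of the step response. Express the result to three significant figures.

The damped frequency is ω_d = ω_n√(1−ζ²) = 0.530·√(1−0.457) = 0.391 rad/s.
Peak time t_p = π/ω_d = π/0.391 = 8.04 s.

t_p ≈ 8.04 s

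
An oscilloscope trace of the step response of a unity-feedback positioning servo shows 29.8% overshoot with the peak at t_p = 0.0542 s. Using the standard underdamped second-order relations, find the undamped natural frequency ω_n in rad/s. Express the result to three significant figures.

The overshoot fixes ζ = −ln(OS)/√(π²+ln²(OS)) = 0.360.
t_p = π/ω_d ⇒ ω_d = 58.0 rad/s; then ω_n = ω_d/√(1−ζ²) = 62.1 rad/s.

ω_n ≈ 62.1 rad/s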